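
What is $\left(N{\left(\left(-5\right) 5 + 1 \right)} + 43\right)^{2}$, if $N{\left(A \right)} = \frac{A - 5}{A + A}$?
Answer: $\frac{4380649}{2304} \approx 1901.3$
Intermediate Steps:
$N{\left(A \right)} = \frac{-5 + A}{2 A}$
$\left(N{\left(\left(-5\right) 5 + 1 \right)} + 43\right)^{2} = \left(\frac{-5 + \left(\left(-5\right) 5 + 1\right)}{2 \left(\left(-5\right) 5 + 1\right)} + 43\right)^{2} = \left(\frac{-5 + \left(-25 + 1\right)}{2 \left(-25 + 1\right)} + 43\right)^{2} = \left(\frac{-5 - 24}{2 \left(-24\right)} + 43\right)^{2} = \left(\frac{1}{2} \left(- \frac{1}{24}\right) \left(-29\right) + 43\right)^{2} = \left(\frac{29}{48} + 43\right)^{2} = \left(\frac{2093}{48}\right)^{2} = \frac{4380649}{2304}$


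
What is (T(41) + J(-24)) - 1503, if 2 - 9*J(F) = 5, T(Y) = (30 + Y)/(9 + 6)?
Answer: -7493/5 ≈ -1498.6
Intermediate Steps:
T(Y) = 2 + Y/15 (T(Y) = (30 + Y)/15 = (30 + Y)*(1/15) = 2 + Y/15)
J(F) = -⅓ (J(F) = 2/9 - ⅑*5 = 2/9 - 5/9 = -⅓)
(T(41) + J(-24)) - 1503 = ((2 + (1/15)*41) - ⅓) - 1503 = ((2 + 41/15) - ⅓) - 1503 = (71/15 - ⅓) - 1503 = 22/5 - 1503 = -7493/5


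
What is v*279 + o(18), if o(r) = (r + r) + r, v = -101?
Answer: -28125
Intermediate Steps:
o(r) = 3*r (o(r) = 2*r + r = 3*r)
v*279 + o(18) = -101*279 + 3*18 = -28179 + 54 = -28125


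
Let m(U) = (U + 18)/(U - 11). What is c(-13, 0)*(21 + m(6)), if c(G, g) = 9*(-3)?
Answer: -2187/5 ≈ -437.40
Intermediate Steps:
c(G, g) = -27
m(U) = (18 + U)/(-11 + U)
c(-13, 0)*(21 + m(6)) = -27*(21 + (18 + 6)/(-11 + 6)) = -27*(21 + 24/(-5)) = -27*(21 - 1/5*24) = -27*(21 - 24/5) = -27*81/5 = -2187/5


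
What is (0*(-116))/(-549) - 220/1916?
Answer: -55/479 ≈ -0.11482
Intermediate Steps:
(0*(-116))/(-549) - 220/1916 = 0*(-1/549) - 220*1/1916 = 0 - 55/479 = -55/479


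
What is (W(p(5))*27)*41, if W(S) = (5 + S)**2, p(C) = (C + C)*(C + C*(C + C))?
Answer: 340983675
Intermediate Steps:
p(C) = 2*C*(C + 2*C**2) (p(C) = (2*C)*(C + C*(2*C)) = (2*C)*(C + 2*C**2) = 2*C*(C + 2*C**2))
(W(p(5))*27)*41 = ((5 + 5**2*(2 + 4*5))**2*27)*41 = ((5 + 25*(2 + 20))**2*27)*41 = ((5 + 25*22)**2*27)*41 = ((5 + 550)**2*27)*41 = (555**2*27)*41 = (308025*27)*41 = 8316675*41 = 340983675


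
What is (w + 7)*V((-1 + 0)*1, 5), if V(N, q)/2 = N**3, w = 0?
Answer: -14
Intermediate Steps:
V(N, q) = 2*N**3
(w + 7)*V((-1 + 0)*1, 5) = (0 + 7)*(2*((-1 + 0)*1)**3) = 7*(2*(-1*1)**3) = 7*(2*(-1)**3) = 7*(2*(-1)) = 7*(-2) = -14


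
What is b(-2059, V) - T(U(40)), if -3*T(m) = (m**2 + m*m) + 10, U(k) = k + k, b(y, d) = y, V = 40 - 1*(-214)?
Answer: 2211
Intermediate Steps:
V = 254 (V = 40 + 214 = 254)
U(k) = 2*k
T(m) = -10/3 - 2*m**2/3 (T(m) = -((m**2 + m*m) + 10)/3 = -((m**2 + m**2) + 10)/3 = -(2*m**2 + 10)/3 = -(10 + 2*m**2)/3 = -10/3 - 2*m**2/3)
b(-2059, V) - T(U(40)) = -2059 - (-10/3 - 2*(2*40)**2/3) = -2059 - (-10/3 - 2/3*80**2) = -2059 - (-10/3 - 2/3*6400) = -2059 - (-10/3 - 12800/3) = -2059 - 1*(-4270) = -2059 + 4270 = 2211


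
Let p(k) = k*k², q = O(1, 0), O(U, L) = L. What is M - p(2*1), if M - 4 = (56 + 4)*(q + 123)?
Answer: 7376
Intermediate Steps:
q = 0
M = 7384 (M = 4 + (56 + 4)*(0 + 123) = 4 + 60*123 = 4 + 7380 = 7384)
p(k) = k³
M - p(2*1) = 7384 - (2*1)³ = 7384 - 1*2³ = 7384 - 1*8 = 7384 - 8 = 7376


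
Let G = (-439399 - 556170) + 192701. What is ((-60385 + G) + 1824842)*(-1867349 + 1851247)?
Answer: -15483506078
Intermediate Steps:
G = -802868 (G = -995569 + 192701 = -802868)
((-60385 + G) + 1824842)*(-1867349 + 1851247) = ((-60385 - 802868) + 1824842)*(-1867349 + 1851247) = (-863253 + 1824842)*(-16102) = 961589*(-16102) = -15483506078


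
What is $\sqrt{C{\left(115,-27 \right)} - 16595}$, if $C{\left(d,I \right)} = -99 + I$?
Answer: $i \sqrt{16721} \approx 129.31 i$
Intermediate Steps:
$\sqrt{C{\left(115,-27 \right)} - 16595} = \sqrt{\left(-99 - 27\right) - 16595} = \sqrt{-126 - 16595} = \sqrt{-16721} = i \sqrt{16721}$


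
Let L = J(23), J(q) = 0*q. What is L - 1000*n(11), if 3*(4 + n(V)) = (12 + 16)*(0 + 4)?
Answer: -100000/3 ≈ -33333.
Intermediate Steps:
J(q) = 0
n(V) = 100/3 (n(V) = -4 + ((12 + 16)*(0 + 4))/3 = -4 + (28*4)/3 = -4 + (⅓)*112 = -4 + 112/3 = 100/3)
L = 0
L - 1000*n(11) = 0 - 1000*100/3 = 0 - 100000/3 = -100000/3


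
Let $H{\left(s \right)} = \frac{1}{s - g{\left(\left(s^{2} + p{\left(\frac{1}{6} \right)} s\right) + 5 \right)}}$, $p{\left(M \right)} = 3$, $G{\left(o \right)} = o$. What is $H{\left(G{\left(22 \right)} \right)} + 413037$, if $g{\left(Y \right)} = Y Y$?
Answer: $\frac{127216635110}{308003} \approx 4.1304 \cdot 10^{5}$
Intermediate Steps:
$g{\left(Y \right)} = Y^{2}$
$H{\left(s \right)} = \frac{1}{s - \left(5 + s^{2} + 3 s\right)^{2}}$ ($H{\left(s \right)} = \frac{1}{s - \left(\left(s^{2} + 3 s\right) + 5\right)^{2}} = \frac{1}{s - \left(5 + s^{2} + 3 s\right)^{2}}$)
$H{\left(G{\left(22 \right)} \right)} + 413037 = \frac{1}{22 - \left(5 + 22^{2} + 3 \cdot 22\right)^{2}} + 413037 = \frac{1}{22 - \left(5 + 484 + 66\right)^{2}} + 413037 = \frac{1}{22 - 555^{2}} + 413037 = \frac{1}{22 - 308025} + 413037 = \frac{1}{-308003} + 413037 = - \frac{1}{308003} + 413037 = \frac{127216635110}{308003}$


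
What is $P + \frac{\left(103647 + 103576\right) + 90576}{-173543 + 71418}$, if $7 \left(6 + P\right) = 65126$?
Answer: $\frac{6644618907}{714875} \approx 9294.8$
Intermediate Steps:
$P = \frac{65084}{7}$ ($P = -6 + \frac{1}{7} \cdot 65126 = -6 + \frac{65126}{7} = \frac{65084}{7} \approx 9297.7$)
$P + \frac{\left(103647 + 103576\right) + 90576}{-173543 + 71418} = \frac{65084}{7} + \frac{\left(103647 + 103576\right) + 90576}{-173543 + 71418} = \frac{65084}{7} + \frac{207223 + 90576}{-102125} = \frac{65084}{7} + 297799 \left(- \frac{1}{102125}\right) = \frac{65084}{7} - \frac{297799}{102125} = \frac{6644618907}{714875}$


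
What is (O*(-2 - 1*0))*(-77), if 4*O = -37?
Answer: -2849/2 ≈ -1424.5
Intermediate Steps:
O = -37/4 (O = (¼)*(-37) = -37/4 ≈ -9.2500)
(O*(-2 - 1*0))*(-77) = -37*(-2 - 1*0)/4*(-77) = -37*(-2 + 0)/4*(-77) = -37/4*(-2)*(-77) = (37/2)*(-77) = -2849/2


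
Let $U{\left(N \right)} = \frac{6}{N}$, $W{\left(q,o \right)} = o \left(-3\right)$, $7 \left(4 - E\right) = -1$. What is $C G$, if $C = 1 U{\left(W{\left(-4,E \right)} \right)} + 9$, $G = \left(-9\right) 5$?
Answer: $- \frac{11115}{29} \approx -383.28$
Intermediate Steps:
$E = \frac{29}{7}$ ($E = 4 - - \frac{1}{7} = 4 + \frac{1}{7} = \frac{29}{7} \approx 4.1429$)
$W{\left(q,o \right)} = - 3 o$
$G = -45$
$C = \frac{247}{29}$ ($C = 1 \frac{6}{\left(-3\right) \frac{29}{7}} + 9 = 1 \frac{6}{- \frac{87}{7}} + 9 = 1 \cdot 6 \left(- \frac{7}{87}\right) + 9 = 1 \left(- \frac{14}{29}\right) + 9 = - \frac{14}{29} + 9 = \frac{247}{29} \approx 8.5172$)
$C G = \frac{247}{29} \left(-45\right) = - \frac{11115}{29}$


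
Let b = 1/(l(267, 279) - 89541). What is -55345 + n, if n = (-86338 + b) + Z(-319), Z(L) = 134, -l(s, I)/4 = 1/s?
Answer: -3384075781866/23907451 ≈ -1.4155e+5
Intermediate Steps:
l(s, I) = -4/s
b = -267/23907451 (b = 1/(-4/267 - 89541) = 1/(-23907451/267) = -267/23907451 ≈ -1.1168e-5)
n = -2060917906271/23907451 (n = (-86338 - 267/23907451) + 134 = -2064121504705/23907451 + 134 = -2060917906271/23907451 ≈ -86204.)
-55345 + n = -55345 - 2060917906271/23907451 = -3384075781866/23907451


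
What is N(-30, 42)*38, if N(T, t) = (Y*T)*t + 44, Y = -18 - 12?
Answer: 1438072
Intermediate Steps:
Y = -30
N(T, t) = 44 - 30*T*t (N(T, t) = (-30*T)*t + 44 = -30*T*t + 44 = 44 - 30*T*t)
N(-30, 42)*38 = (44 - 30*(-30)*42)*38 = (44 + 37800)*38 = 37844*38 = 1438072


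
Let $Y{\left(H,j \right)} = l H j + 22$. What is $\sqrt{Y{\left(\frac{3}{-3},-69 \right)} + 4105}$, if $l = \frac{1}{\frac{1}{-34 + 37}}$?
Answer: $\sqrt{4334} \approx 65.833$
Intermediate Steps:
$l = 3$ ($l = \frac{1}{\frac{1}{3}} = 3$)
$Y{\left(H,j \right)} = 22 + 3 H j$ ($Y{\left(H,j \right)} = 3 H j + 22 = 22 + 3 H j$)
$\sqrt{Y{\left(\frac{3}{-3},-69 \right)} + 4105} = \sqrt{\left(22 + 3 \frac{3}{-3} \left(-69\right)\right) + 4105} = \sqrt{\left(22 + 3 \cdot 3 \left(- \frac{1}{3}\right) \left(-69\right)\right) + 4105} = \sqrt{\left(22 + 3 \left(-1\right) \left(-69\right)\right) + 4105} = \sqrt{\left(22 + 207\right) + 4105} = \sqrt{229 + 4105} = \sqrt{4334}$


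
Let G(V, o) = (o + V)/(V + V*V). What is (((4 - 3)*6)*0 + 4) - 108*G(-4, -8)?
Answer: 112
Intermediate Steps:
G(V, o) = (V + o)/(V + V²)
(((4 - 3)*6)*0 + 4) - 108*G(-4, -8) = (((4 - 3)*6)*0 + 4) - 108*(-4 - 8)/((-4)*(1 - 4)) = ((1*6)*0 + 4) - (-27)*(-12)/(-3) = (6*0 + 4) - (-27)*(-1)*(-12)/3 = (0 + 4) - 108*(-1) = 4 + 108 = 112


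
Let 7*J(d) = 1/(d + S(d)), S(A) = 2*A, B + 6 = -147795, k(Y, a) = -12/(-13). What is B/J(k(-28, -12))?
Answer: -37245852/13 ≈ -2.8651e+6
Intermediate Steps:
k(Y, a) = 12/13 (k(Y, a) = -12*(-1/13) = 12/13)
B = -147801 (B = -6 - 147795 = -147801)
J(d) = 1/(21*d) (J(d) = 1/(7*(d + 2*d)) = 1/(7*((3*d))) = (1/(3*d))/7 = 1/(21*d))
B/J(k(-28, -12)) = -147801/(1/(21*(12/13))) = -147801/((1/21)*(13/12)) = -147801/13/252 = -147801*252/13 = -37245852/13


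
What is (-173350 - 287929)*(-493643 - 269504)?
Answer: 352023685013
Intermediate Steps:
(-173350 - 287929)*(-493643 - 269504) = -461279*(-763147) = 352023685013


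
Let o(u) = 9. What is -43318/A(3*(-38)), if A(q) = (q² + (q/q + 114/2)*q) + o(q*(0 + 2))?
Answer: -43318/6393 ≈ -6.7758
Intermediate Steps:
A(q) = 9 + q² + 58*q (A(q) = (q² + (q/q + 114/2)*q) + 9 = (q² + (1 + 114*(½))*q) + 9 = (q² + (1 + 57)*q) + 9 = (q² + 58*q) + 9 = 9 + q² + 58*q)
-43318/A(3*(-38)) = -43318/(9 + (3*(-38))² + 58*(3*(-38))) = -43318/(9 + (-114)² + 58*(-114)) = -43318/(9 + 12996 - 6612) = -43318/6393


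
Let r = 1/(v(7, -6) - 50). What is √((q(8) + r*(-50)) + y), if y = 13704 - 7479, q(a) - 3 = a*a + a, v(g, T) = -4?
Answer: 5*√20415/9 ≈ 79.378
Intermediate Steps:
q(a) = 3 + a + a² (q(a) = 3 + (a*a + a) = 3 + (a² + a) = 3 + (a + a²) = 3 + a + a²)
y = 6225
r = -1/54 (r = 1/(-4 - 50) = 1/(-54) = -1/54 ≈ -0.018519)
√((q(8) + r*(-50)) + y) = √(((3 + 8 + 8²) - 1/54*(-50)) + 6225) = √(((3 + 8 + 64) + 25/27) + 6225) = √((75 + 25/27) + 6225) = √(2050/27 + 6225) = √(170125/27) = 5*√20415/9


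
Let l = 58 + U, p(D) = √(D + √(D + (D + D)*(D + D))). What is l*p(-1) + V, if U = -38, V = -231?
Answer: -231 + 20*√(-1 + √3) ≈ -213.89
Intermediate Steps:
p(D) = √(D + √(D + 4*D²)) (p(D) = √(D + √(D + (2*D)*(2*D))) = √(D + √(D + 4*D²)))
l = 20 (l = 58 - 38 = 20)
l*p(-1) + V = 20*√(-1 + √(-(1 + 4*(-1)))) - 231 = 20*√(-1 + √(-(1 - 4))) - 231 = 20*√(-1 + √(-1*(-3))) - 231 = 20*√(-1 + √3) - 231 = -231 + 20*√(-1 + √3)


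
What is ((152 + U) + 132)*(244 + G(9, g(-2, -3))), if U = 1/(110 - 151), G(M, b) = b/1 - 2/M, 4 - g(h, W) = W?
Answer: 8759417/123 ≈ 71215.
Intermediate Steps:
g(h, W) = 4 - W
G(M, b) = b - 2/M (G(M, b) = b*1 - 2/M = b - 2/M)
U = -1/41 (U = 1/(-41) = -1/41 ≈ -0.024390)
((152 + U) + 132)*(244 + G(9, g(-2, -3))) = ((152 - 1/41) + 132)*(244 + ((4 - 1*(-3)) - 2/9)) = (6231/41 + 132)*(244 + ((4 + 3) - 2*⅑)) = 11643*(244 + (7 - 2/9))/41 = 11643*(244 + 61/9)/41 = (11643/41)*(2257/9) = 8759417/123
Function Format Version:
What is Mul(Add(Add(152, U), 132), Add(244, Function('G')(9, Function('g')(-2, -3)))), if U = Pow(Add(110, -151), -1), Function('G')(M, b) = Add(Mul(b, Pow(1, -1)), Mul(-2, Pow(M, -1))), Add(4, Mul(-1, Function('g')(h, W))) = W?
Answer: Rational(8759417, 123) ≈ 71215.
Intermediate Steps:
Function('g')(h, W) = Add(4, Mul(-1, W))
Function('G')(M, b) = Add(b, Mul(-2, Pow(M, -1))) (Function('G')(M, b) = Add(Mul(b, 1), Mul(-2, Pow(M, -1))) = Add(b, Mul(-2, Pow(M, -1))))
U = Rational(-1, 41) (U = Pow(-41, -1) = Rational(-1, 41) ≈ -0.024390)
Mul(Add(Add(152, U), 132), Add(244, Function('G')(9, Function('g')(-2, -3)))) = Mul(Add(Add(152, Rational(-1, 41)), 132), Add(244, Add(Add(4, Mul(-1, -3)), Mul(-2, Pow(9, -1))))) = Mul(Add(Rational(6231, 41), 132), Add(244, Add(Add(4, 3), Mul(-2, Rational(1, 9))))) = Mul(Rational(11643, 41), Add(244, Add(7, Rational(-2, 9)))) = Mul(Rational(11643, 41), Add(244, Rational(61, 9))) = Mul(Rational(11643, 41), Rational(2257, 9)) = Rational(8759417, 123)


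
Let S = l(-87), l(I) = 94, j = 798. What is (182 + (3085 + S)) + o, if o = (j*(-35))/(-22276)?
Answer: 37448783/11138 ≈ 3362.3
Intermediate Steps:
S = 94
o = 13965/11138 (o = (798*(-35))/(-22276) = -27930*(-1/22276) = 13965/11138 ≈ 1.2538)
(182 + (3085 + S)) + o = (182 + (3085 + 94)) + 13965/11138 = (182 + 3179) + 13965/11138 = 3361 + 13965/11138 = 37448783/11138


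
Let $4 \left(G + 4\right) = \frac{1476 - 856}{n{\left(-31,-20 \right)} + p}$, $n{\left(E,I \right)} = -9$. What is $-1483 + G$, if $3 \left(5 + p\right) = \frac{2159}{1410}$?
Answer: $- \frac{85505357}{57061} \approx -1498.5$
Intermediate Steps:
$p = - \frac{18991}{4230}$ ($p = -5 + \frac{2159 \cdot \frac{1}{1410}}{3} = -5 + \frac{1}{3} \cdot \frac{2159}{1410} = -5 + \frac{2159}{4230} = - \frac{18991}{4230} \approx -4.4896$)
$G = - \frac{883894}{57061}$ ($G = -4 + \frac{\left(1476 - 856\right) \frac{1}{-9 - \frac{18991}{4230}}}{4} = -4 + \frac{620 \frac{1}{- \frac{57061}{4230}}}{4} = -4 + \frac{620 \left(- \frac{4230}{57061}\right)}{4} = -4 + \frac{1}{4} \left(- \frac{2622600}{57061}\right) = -4 - \frac{655650}{57061} = - \frac{883894}{57061} \approx -15.49$)
$-1483 + G = -1483 - \frac{883894}{57061} = - \frac{85505357}{57061}$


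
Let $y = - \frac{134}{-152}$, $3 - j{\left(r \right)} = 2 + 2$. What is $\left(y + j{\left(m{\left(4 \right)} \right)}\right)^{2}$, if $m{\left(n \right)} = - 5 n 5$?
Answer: $\frac{81}{5776} \approx 0.014024$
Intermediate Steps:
$m{\left(n \right)} = - 25 n$
$j{\left(r \right)} = -1$ ($j{\left(r \right)} = 3 - \left(2 + 2\right) = 3 - 4 = -1$)
$y = \frac{67}{76}$ ($y = \left(-134\right) \left(- \frac{1}{152}\right) = \frac{67}{76} \approx 0.88158$)
$\left(y + j{\left(m{\left(4 \right)} \right)}\right)^{2} = \left(\frac{67}{76} - 1\right)^{2} = \left(- \frac{9}{76}\right)^{2} = \frac{81}{5776}$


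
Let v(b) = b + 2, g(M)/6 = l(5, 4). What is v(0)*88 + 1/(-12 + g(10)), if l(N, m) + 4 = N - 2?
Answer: 3167/18 ≈ 175.94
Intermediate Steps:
l(N, m) = -6 + N (l(N, m) = -4 + (N - 2) = -4 + (-2 + N) = -6 + N)
g(M) = -6 (g(M) = 6*(-6 + 5) = 6*(-1) = -6)
v(b) = 2 + b
v(0)*88 + 1/(-12 + g(10)) = (2 + 0)*88 + 1/(-12 - 6) = 2*88 + 1/(-18) = 176 - 1/18 = 3167/18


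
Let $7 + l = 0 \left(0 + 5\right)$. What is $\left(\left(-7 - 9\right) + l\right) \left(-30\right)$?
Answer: $690$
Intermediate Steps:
$l = -7$ ($l = -7 + 0 \left(0 + 5\right) = -7 + 0 \cdot 5 = -7 + 0 = -7$)
$\left(\left(-7 - 9\right) + l\right) \left(-30\right) = \left(\left(-7 - 9\right) - 7\right) \left(-30\right) = \left(-16 - 7\right) \left(-30\right) = \left(-23\right) \left(-30\right) = 690$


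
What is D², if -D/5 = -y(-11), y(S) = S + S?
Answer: 12100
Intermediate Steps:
y(S) = 2*S
D = -110 (D = -(-5)*2*(-11) = -(-5)*(-22) = -5*22 = -110)
D² = (-110)² = 12100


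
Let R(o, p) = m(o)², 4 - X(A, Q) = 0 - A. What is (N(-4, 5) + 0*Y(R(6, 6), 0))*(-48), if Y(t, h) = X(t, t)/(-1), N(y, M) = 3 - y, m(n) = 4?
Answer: -336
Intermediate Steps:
X(A, Q) = 4 + A (X(A, Q) = 4 - (0 - A) = 4 - (-1)*A = 4 + A)
R(o, p) = 16 (R(o, p) = 4² = 16)
Y(t, h) = -4 - t (Y(t, h) = (4 + t)/(-1) = (4 + t)*(-1) = -4 - t)
(N(-4, 5) + 0*Y(R(6, 6), 0))*(-48) = ((3 - 1*(-4)) + 0*(-4 - 1*16))*(-48) = ((3 + 4) + 0*(-4 - 16))*(-48) = (7 + 0*(-20))*(-48) = (7 + 0)*(-48) = 7*(-48) = -336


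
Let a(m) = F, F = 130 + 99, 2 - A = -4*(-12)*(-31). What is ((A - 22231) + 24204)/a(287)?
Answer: 3463/229 ≈ 15.122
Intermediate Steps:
A = 1490 (A = 2 - (-4*(-12))*(-31) = 2 - 48*(-31) = 2 - 1*(-1488) = 2 + 1488 = 1490)
F = 229
a(m) = 229
((A - 22231) + 24204)/a(287) = ((1490 - 22231) + 24204)/229 = (-20741 + 24204)*(1/229) = 3463*(1/229) = 3463/229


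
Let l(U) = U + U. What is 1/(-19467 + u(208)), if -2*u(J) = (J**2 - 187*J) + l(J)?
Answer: -1/21859 ≈ -4.5748e-5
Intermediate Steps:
l(U) = 2*U
u(J) = -J**2/2 + 185*J/2 (u(J) = -((J**2 - 187*J) + 2*J)/2 = -(J**2 - 185*J)/2 = -J**2/2 + 185*J/2)
1/(-19467 + u(208)) = 1/(-19467 + (1/2)*208*(185 - 1*208)) = 1/(-19467 + (1/2)*208*(185 - 208)) = 1/(-19467 + (1/2)*208*(-23)) = 1/(-19467 - 2392) = 1/(-21859) = -1/21859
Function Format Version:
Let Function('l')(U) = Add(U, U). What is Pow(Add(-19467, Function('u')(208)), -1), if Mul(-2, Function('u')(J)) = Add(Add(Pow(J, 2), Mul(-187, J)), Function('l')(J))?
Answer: Rational(-1, 21859) ≈ -4.5748e-5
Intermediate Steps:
Function('l')(U) = Mul(2, U)
Function('u')(J) = Add(Mul(Rational(-1, 2), Pow(J, 2)), Mul(Rational(185, 2), J)) (Function('u')(J) = Mul(Rational(-1, 2), Add(Add(Pow(J, 2), Mul(-187, J)), Mul(2, J))) = Mul(Rational(-1, 2), Add(Pow(J, 2), Mul(-185, J))) = Add(Mul(Rational(-1, 2), Pow(J, 2)), Mul(Rational(185, 2), J)))
Pow(Add(-19467, Function('u')(208)), -1) = Pow(Add(-19467, Mul(Rational(1, 2), 208, Add(185, Mul(-1, 208)))), -1) = Pow(Add(-19467, Mul(Rational(1, 2), 208, Add(185, -208))), -1) = Pow(Add(-19467, Mul(Rational(1, 2), 208, -23)), -1) = Pow(Add(-19467, -2392), -1) = Pow(-21859, -1) = Rational(-1, 21859)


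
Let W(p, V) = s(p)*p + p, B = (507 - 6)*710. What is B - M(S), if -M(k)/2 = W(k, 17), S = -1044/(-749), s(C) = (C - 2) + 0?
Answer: 199554281670/561001 ≈ 3.5571e+5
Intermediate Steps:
s(C) = -2 + C (s(C) = (-2 + C) + 0 = -2 + C)
S = 1044/749 (S = -1044*(-1/749) = 1044/749 ≈ 1.3939)
B = 355710 (B = 501*710 = 355710)
W(p, V) = p + p*(-2 + p) (W(p, V) = (-2 + p)*p + p = p*(-2 + p) + p = p + p*(-2 + p))
M(k) = -2*k*(-1 + k)
B - M(S) = 355710 - 2*1044*(1 - 1*1044/749)/749 = 355710 - 2*1044*(1 - 1044/749)/749 = 355710 - 2*1044*(-295)/(749*749) = 355710 - 1*(-615960/561001) = 355710 + 615960/561001 = 199554281670/561001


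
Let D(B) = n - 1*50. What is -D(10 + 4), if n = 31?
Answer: 19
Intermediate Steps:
D(B) = -19 (D(B) = 31 - 1*50 = 31 - 50 = -19)
-D(10 + 4) = -1*(-19) = 19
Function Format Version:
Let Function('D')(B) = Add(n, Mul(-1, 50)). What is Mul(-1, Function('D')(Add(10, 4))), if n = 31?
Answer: 19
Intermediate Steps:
Function('D')(B) = -19 (Function('D')(B) = Add(31, Mul(-1, 50)) = Add(31, -50) = -19)
Mul(-1, Function('D')(Add(10, 4))) = Mul(-1, -19) = 19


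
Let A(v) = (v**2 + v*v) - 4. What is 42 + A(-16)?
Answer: 550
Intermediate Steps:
A(v) = -4 + 2*v**2 (A(v) = (v**2 + v**2) - 4 = 2*v**2 - 4 = -4 + 2*v**2)
42 + A(-16) = 42 + (-4 + 2*(-16)**2) = 42 + (-4 + 2*256) = 42 + (-4 + 512) = 42 + 508 = 550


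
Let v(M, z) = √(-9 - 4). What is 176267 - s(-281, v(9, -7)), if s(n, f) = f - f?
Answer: 176267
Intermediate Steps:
v(M, z) = I*√13 (v(M, z) = √(-13) = I*√13)
s(n, f) = 0
176267 - s(-281, v(9, -7)) = 176267 - 1*0 = 176267 + 0 = 176267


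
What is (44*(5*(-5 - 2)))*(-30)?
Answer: 46200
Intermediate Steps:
(44*(5*(-5 - 2)))*(-30) = (44*(5*(-7)))*(-30) = (44*(-35))*(-30) = -1540*(-30) = 46200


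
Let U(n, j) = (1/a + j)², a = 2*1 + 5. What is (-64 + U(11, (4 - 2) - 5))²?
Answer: 7485696/2401 ≈ 3117.7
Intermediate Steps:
a = 7 (a = 2 + 5 = 7)
U(n, j) = (⅐ + j)² (U(n, j) = (1/7 + j)² = (⅐ + j)²)
(-64 + U(11, (4 - 2) - 5))² = (-64 + (1 + 7*((4 - 2) - 5))²/49)² = (-64 + (1 + 7*(2 - 5))²/49)² = (-64 + (1 + 7*(-3))²/49)² = (-64 + (1 - 21)²/49)² = (-64 + (1/49)*(-20)²)² = (-64 + (1/49)*400)² = (-64 + 400/49)² = (-2736/49)² = 7485696/2401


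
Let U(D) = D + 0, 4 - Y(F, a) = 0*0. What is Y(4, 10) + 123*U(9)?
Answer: 1111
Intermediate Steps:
Y(F, a) = 4 (Y(F, a) = 4 - 0*0 = 4 - 1*0 = 4 + 0 = 4)
U(D) = D
Y(4, 10) + 123*U(9) = 4 + 123*9 = 4 + 1107 = 1111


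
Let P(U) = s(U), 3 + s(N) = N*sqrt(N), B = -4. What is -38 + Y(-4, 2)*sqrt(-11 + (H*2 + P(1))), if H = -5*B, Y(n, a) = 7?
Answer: -38 + 21*sqrt(3) ≈ -1.6269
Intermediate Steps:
H = 20 (H = -5*(-4) = 20)
s(N) = -3 + N**(3/2) (s(N) = -3 + N*sqrt(N) = -3 + N**(3/2))
P(U) = -3 + U**(3/2)
-38 + Y(-4, 2)*sqrt(-11 + (H*2 + P(1))) = -38 + 7*sqrt(-11 + (20*2 + (-3 + 1**(3/2)))) = -38 + 7*sqrt(-11 + (40 + (-3 + 1))) = -38 + 7*sqrt(-11 + (40 - 2)) = -38 + 7*sqrt(-11 + 38) = -38 + 7*sqrt(27) = -38 + 7*(3*sqrt(3)) = -38 + 21*sqrt(3)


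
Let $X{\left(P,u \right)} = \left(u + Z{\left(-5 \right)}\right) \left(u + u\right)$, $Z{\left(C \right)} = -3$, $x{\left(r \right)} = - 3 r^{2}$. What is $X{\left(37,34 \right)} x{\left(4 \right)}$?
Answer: $-101184$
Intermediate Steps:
$X{\left(P,u \right)} = 2 u \left(-3 + u\right)$ ($X{\left(P,u \right)} = \left(u - 3\right) \left(u + u\right) = \left(-3 + u\right) 2 u = 2 u \left(-3 + u\right)$)
$X{\left(37,34 \right)} x{\left(4 \right)} = 2 \cdot 34 \left(-3 + 34\right) \left(- 3 \cdot 4^{2}\right) = 2 \cdot 34 \cdot 31 \left(\left(-3\right) 16\right) = 2108 \left(-48\right) = -101184$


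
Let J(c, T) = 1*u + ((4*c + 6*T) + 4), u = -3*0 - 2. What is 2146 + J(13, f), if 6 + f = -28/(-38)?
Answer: 41200/19 ≈ 2168.4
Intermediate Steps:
f = -100/19 (f = -6 - 28/(-38) = -6 - 28*(-1/38) = -6 + 14/19 = -100/19 ≈ -5.2632)
u = -2 (u = 0 - 2 = -2)
J(c, T) = 2 + 4*c + 6*T (J(c, T) = 1*(-2) + ((4*c + 6*T) + 4) = -2 + (4 + 4*c + 6*T) = 2 + 4*c + 6*T)
2146 + J(13, f) = 2146 + (2 + 4*13 + 6*(-100/19)) = 2146 + (2 + 52 - 600/19) = 2146 + 426/19 = 41200/19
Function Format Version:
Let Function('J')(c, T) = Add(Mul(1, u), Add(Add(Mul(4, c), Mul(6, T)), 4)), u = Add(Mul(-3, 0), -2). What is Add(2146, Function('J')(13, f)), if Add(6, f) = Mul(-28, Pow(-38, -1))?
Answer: Rational(41200, 19) ≈ 2168.4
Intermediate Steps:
f = Rational(-100, 19) (f = Add(-6, Mul(-28, Pow(-38, -1))) = Add(-6, Mul(-28, Rational(-1, 38))) = Add(-6, Rational(14, 19)) = Rational(-100, 19) ≈ -5.2632)
u = -2 (u = Add(0, -2) = -2)
Function('J')(c, T) = Add(2, Mul(4, c), Mul(6, T)) (Function('J')(c, T) = Add(Mul(1, -2), Add(Add(Mul(4, c), Mul(6, T)), 4)) = Add(-2, Add(4, Mul(4, c), Mul(6, T))) = Add(2, Mul(4, c), Mul(6, T)))
Add(2146, Function('J')(13, f)) = Add(2146, Add(2, Mul(4, 13), Mul(6, Rational(-100, 19)))) = Add(2146, Add(2, 52, Rational(-600, 19))) = Add(2146, Rational(426, 19)) = Rational(41200, 19)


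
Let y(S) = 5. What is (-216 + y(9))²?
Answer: 44521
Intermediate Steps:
(-216 + y(9))² = (-216 + 5)² = (-211)² = 44521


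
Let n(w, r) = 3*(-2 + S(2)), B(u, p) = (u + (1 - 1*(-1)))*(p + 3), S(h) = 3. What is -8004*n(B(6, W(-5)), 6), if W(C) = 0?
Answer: -24012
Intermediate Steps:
B(u, p) = (2 + u)*(3 + p) (B(u, p) = (u + (1 + 1))*(3 + p) = (u + 2)*(3 + p) = (2 + u)*(3 + p))
n(w, r) = 3 (n(w, r) = 3*(-2 + 3) = 3*1 = 3)
-8004*n(B(6, W(-5)), 6) = -8004*3 = -24012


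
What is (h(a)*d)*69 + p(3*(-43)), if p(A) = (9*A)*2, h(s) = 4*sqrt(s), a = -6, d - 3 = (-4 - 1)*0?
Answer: -2322 + 828*I*sqrt(6) ≈ -2322.0 + 2028.2*I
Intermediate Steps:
d = 3 (d = 3 + (-4 - 1)*0 = 3 - 5*0 = 3 + 0 = 3)
p(A) = 18*A
(h(a)*d)*69 + p(3*(-43)) = ((4*sqrt(-6))*3)*69 + 18*(3*(-43)) = ((4*(I*sqrt(6)))*3)*69 + 18*(-129) = ((4*I*sqrt(6))*3)*69 - 2322 = (12*I*sqrt(6))*69 - 2322 = 828*I*sqrt(6) - 2322 = -2322 + 828*I*sqrt(6)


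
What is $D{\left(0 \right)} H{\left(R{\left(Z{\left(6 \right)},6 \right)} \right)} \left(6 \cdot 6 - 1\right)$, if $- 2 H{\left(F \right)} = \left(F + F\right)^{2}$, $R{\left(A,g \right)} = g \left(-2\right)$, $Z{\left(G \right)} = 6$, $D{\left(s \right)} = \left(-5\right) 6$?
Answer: $302400$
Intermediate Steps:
$D{\left(s \right)} = -30$
$R{\left(A,g \right)} = - 2 g$
$H{\left(F \right)} = - 2 F^{2}$ ($H{\left(F \right)} = - \frac{\left(F + F\right)^{2}}{2} = - \frac{\left(2 F\right)^{2}}{2} = - \frac{4 F^{2}}{2} = - 2 F^{2}$)
$D{\left(0 \right)} H{\left(R{\left(Z{\left(6 \right)},6 \right)} \right)} \left(6 \cdot 6 - 1\right) = - 30 \left(- 2 \left(\left(-2\right) 6\right)^{2}\right) \left(6 \cdot 6 - 1\right) = - 30 \left(- 2 \left(-12\right)^{2}\right) \left(36 - 1\right) = - 30 \left(\left(-2\right) 144\right) 35 = \left(-30\right) \left(-288\right) 35 = 8640 \cdot 35 = 302400$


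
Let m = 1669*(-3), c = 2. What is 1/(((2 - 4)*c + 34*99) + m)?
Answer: -1/1645 ≈ -0.00060790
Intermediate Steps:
m = -5007
1/(((2 - 4)*c + 34*99) + m) = 1/(((2 - 4)*2 + 34*99) - 5007) = 1/((-2*2 + 3366) - 5007) = 1/((-4 + 3366) - 5007) = 1/(3362 - 5007) = 1/(-1645) = -1/1645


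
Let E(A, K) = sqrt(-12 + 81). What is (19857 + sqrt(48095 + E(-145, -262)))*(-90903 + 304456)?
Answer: 4240521921 + 213553*sqrt(48095 + sqrt(69)) ≈ 4.2874e+9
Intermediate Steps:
E(A, K) = sqrt(69)
(19857 + sqrt(48095 + E(-145, -262)))*(-90903 + 304456) = (19857 + sqrt(48095 + sqrt(69)))*(-90903 + 304456) = (19857 + sqrt(48095 + sqrt(69)))*213553 = 4240521921 + 213553*sqrt(48095 + sqrt(69))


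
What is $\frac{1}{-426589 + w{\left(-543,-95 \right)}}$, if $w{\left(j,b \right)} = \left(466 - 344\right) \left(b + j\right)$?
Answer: $- \frac{1}{504425} \approx -1.9825 \cdot 10^{-6}$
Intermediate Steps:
$w{\left(j,b \right)} = 122 b + 122 j$ ($w{\left(j,b \right)} = 122 \left(b + j\right) = 122 b + 122 j$)
$\frac{1}{-426589 + w{\left(-543,-95 \right)}} = \frac{1}{-426589 + \left(122 \left(-95\right) + 122 \left(-543\right)\right)} = \frac{1}{-426589 - 77836} = \frac{1}{-504425} = - \frac{1}{504425}$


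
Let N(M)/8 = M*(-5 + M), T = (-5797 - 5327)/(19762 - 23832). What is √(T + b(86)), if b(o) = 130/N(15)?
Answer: √1694491590/24420 ≈ 1.6857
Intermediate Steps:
T = 5562/2035 (T = -11124/(-4070) = -11124*(-1/4070) = 5562/2035 ≈ 2.7332)
N(M) = 8*M*(-5 + M) (N(M) = 8*(M*(-5 + M)) = 8*M*(-5 + M))
b(o) = 13/120 (b(o) = 130/((8*15*(-5 + 15))) = 130/((8*15*10)) = 130/1200 = 130*(1/1200) = 13/120)
√(T + b(86)) = √(5562/2035 + 13/120) = √(138779/48840) = √1694491590/24420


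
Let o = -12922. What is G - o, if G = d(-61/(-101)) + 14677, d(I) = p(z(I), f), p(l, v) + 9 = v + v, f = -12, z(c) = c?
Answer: 27566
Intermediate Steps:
p(l, v) = -9 + 2*v (p(l, v) = -9 + (v + v) = -9 + 2*v)
d(I) = -33 (d(I) = -9 + 2*(-12) = -9 - 24 = -33)
G = 14644 (G = -33 + 14677 = 14644)
G - o = 14644 - 1*(-12922) = 14644 + 12922 = 27566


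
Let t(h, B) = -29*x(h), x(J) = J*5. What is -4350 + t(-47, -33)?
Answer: 2465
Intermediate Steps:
x(J) = 5*J
t(h, B) = -145*h
-4350 + t(-47, -33) = -4350 - 145*(-47) = -4350 + 6815 = 2465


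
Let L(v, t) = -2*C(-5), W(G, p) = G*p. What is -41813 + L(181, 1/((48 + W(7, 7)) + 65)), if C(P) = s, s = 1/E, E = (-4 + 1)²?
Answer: -376319/9 ≈ -41813.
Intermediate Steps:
E = 9 (E = (-3)² = 9)
s = ⅑ (s = 1/9 = ⅑ ≈ 0.11111)
C(P) = ⅑
L(v, t) = -2/9 (L(v, t) = -2*⅑ = -2/9)
-41813 + L(181, 1/((48 + W(7, 7)) + 65)) = -41813 - 2/9 = -376319/9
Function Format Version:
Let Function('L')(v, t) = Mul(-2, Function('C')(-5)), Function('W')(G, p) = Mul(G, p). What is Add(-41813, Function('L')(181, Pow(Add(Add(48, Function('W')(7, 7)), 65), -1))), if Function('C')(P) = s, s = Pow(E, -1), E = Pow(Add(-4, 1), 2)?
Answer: Rational(-376319, 9) ≈ -41813.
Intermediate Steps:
E = 9 (E = Pow(-3, 2) = 9)
s = Rational(1, 9) (s = Pow(9, -1) = Rational(1, 9) ≈ 0.11111)
Function('C')(P) = Rational(1, 9)
Function('L')(v, t) = Rational(-2, 9) (Function('L')(v, t) = Mul(-2, Rational(1, 9)) = Rational(-2, 9))
Add(-41813, Function('L')(181, Pow(Add(Add(48, Function('W')(7, 7)), 65), -1))) = Add(-41813, Rational(-2, 9)) = Rational(-376319, 9)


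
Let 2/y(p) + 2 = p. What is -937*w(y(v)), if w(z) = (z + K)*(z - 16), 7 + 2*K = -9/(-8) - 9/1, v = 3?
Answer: -570633/8 ≈ -71329.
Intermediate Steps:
y(p) = 2/(-2 + p)
K = -119/16 (K = -7/2 + (-9/(-8) - 9/1)/2 = -7/2 + (-9*(-⅛) - 9*1)/2 = -7/2 + (9/8 - 9)/2 = -7/2 + (½)*(-63/8) = -7/2 - 63/16 = -119/16 ≈ -7.4375)
w(z) = (-16 + z)*(-119/16 + z) (w(z) = (z - 119/16)*(z - 16) = (-119/16 + z)*(-16 + z) = (-16 + z)*(-119/16 + z))
-937*w(y(v)) = -937*(119 + (2/(-2 + 3))² - 375/(8*(-2 + 3))) = -937*(119 + (2/1)² - 375/(8*1)) = -937*(119 + (2*1)² - 375/8) = -937*(119 + 2² - 375/16*2) = -937*(119 + 4 - 375/8) = -937*609/8 = -570633/8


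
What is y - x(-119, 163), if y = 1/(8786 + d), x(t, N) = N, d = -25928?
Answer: -2794147/17142 ≈ -163.00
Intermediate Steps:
y = -1/17142 (y = 1/(8786 - 25928) = 1/(-17142) = -1/17142 ≈ -5.8336e-5)
y - x(-119, 163) = -1/17142 - 1*163 = -1/17142 - 163 = -2794147/17142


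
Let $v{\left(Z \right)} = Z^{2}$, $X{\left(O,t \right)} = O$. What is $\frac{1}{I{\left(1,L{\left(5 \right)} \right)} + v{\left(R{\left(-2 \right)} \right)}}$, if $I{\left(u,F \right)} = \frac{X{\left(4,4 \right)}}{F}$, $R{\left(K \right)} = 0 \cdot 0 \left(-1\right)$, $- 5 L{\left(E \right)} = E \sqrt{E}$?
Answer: $- \frac{\sqrt{5}}{4} \approx -0.55902$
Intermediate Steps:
$L{\left(E \right)} = - \frac{E^{\frac{3}{2}}}{5}$ ($L{\left(E \right)} = - \frac{E \sqrt{E}}{5} = - \frac{E^{\frac{3}{2}}}{5}$)
$R{\left(K \right)} = 0$ ($R{\left(K \right)} = 0 \left(-1\right) = 0$)
$I{\left(u,F \right)} = \frac{4}{F}$
$\frac{1}{I{\left(1,L{\left(5 \right)} \right)} + v{\left(R{\left(-2 \right)} \right)}} = \frac{1}{\frac{4}{\left(- \frac{1}{5}\right) 5^{\frac{3}{2}}} + 0^{2}} = \frac{1}{\frac{4}{\left(- \frac{1}{5}\right) 5 \sqrt{5}} + 0} = \frac{1}{\frac{4}{\left(-1\right) \sqrt{5}} + 0} = \frac{1}{4 \left(- \frac{\sqrt{5}}{5}\right) + 0} = \frac{1}{- \frac{4 \sqrt{5}}{5} + 0} = \frac{1}{\left(- \frac{4}{5}\right) \sqrt{5}} = - \frac{\sqrt{5}}{4}$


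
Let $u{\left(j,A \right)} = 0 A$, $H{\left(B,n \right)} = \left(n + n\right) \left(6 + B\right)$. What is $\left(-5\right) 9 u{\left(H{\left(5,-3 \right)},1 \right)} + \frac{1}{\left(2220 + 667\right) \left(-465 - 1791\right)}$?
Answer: $- \frac{1}{6513072} \approx -1.5354 \cdot 10^{-7}$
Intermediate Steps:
$H{\left(B,n \right)} = 2 n \left(6 + B\right)$
$u{\left(j,A \right)} = 0$
$\left(-5\right) 9 u{\left(H{\left(5,-3 \right)},1 \right)} + \frac{1}{\left(2220 + 667\right) \left(-465 - 1791\right)} = \left(-5\right) 9 \cdot 0 + \frac{1}{\left(2220 + 667\right) \left(-465 - 1791\right)} = \left(-45\right) 0 + \frac{1}{2887 \left(-2256\right)} = 0 + \frac{1}{-6513072} = 0 - \frac{1}{6513072} = - \frac{1}{6513072}$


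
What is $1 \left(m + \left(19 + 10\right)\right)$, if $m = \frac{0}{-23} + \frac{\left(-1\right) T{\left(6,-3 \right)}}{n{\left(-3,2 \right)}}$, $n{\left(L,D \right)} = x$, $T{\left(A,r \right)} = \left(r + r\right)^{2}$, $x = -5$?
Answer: $\frac{181}{5} \approx 36.2$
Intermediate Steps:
$T{\left(A,r \right)} = 4 r^{2}$ ($T{\left(A,r \right)} = \left(2 r\right)^{2} = 4 r^{2}$)
$n{\left(L,D \right)} = -5$
$m = \frac{36}{5}$ ($m = \frac{0}{-23} + \frac{\left(-1\right) 4 \left(-3\right)^{2}}{-5} = 0 \left(- \frac{1}{23}\right) + - 4 \cdot 9 \left(- \frac{1}{5}\right) = 0 + \left(-1\right) 36 \left(- \frac{1}{5}\right) = 0 - - \frac{36}{5} = 0 + \frac{36}{5} = \frac{36}{5} \approx 7.2$)
$1 \left(m + \left(19 + 10\right)\right) = 1 \left(\frac{36}{5} + \left(19 + 10\right)\right) = 1 \left(\frac{36}{5} + 29\right) = 1 \cdot \frac{181}{5} = \frac{181}{5}$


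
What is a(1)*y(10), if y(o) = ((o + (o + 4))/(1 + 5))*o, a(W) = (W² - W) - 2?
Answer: -80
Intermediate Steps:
a(W) = -2 + W² - W
y(o) = o*(⅔ + o/3) (y(o) = ((o + (4 + o))/6)*o = ((4 + 2*o)*(⅙))*o = (⅔ + o/3)*o = o*(⅔ + o/3))
a(1)*y(10) = (-2 + 1² - 1*1)*((⅓)*10*(2 + 10)) = (-2 + 1 - 1)*((⅓)*10*12) = -2*40 = -80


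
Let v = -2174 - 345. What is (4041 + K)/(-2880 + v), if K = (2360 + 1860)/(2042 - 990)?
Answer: -1063838/1419937 ≈ -0.74922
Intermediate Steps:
K = 1055/263 (K = 4220/1052 = 4220*(1/1052) = 1055/263 ≈ 4.0114)
v = -2519
(4041 + K)/(-2880 + v) = (4041 + 1055/263)/(-2880 - 2519) = (1063838/263)/(-5399) = (1063838/263)*(-1/5399) = -1063838/1419937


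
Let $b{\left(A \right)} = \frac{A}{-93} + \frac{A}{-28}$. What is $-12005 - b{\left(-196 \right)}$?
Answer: $- \frac{1117312}{93} \approx -12014.0$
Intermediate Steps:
$b{\left(A \right)} = - \frac{121 A}{2604}$ ($b{\left(A \right)} = A \left(- \frac{1}{93}\right) + A \left(- \frac{1}{28}\right) = - \frac{A}{93} - \frac{A}{28} = - \frac{121 A}{2604}$)
$-12005 - b{\left(-196 \right)} = -12005 - \left(- \frac{121}{2604}\right) \left(-196\right) = -12005 - \frac{847}{93} = - \frac{1117312}{93}$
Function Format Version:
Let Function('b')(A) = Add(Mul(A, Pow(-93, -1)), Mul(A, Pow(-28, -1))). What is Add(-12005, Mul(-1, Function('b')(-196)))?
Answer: Rational(-1117312, 93) ≈ -12014.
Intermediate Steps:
Function('b')(A) = Mul(Rational(-121, 2604), A) (Function('b')(A) = Add(Mul(A, Rational(-1, 93)), Mul(A, Rational(-1, 28))) = Add(Mul(Rational(-1, 93), A), Mul(Rational(-1, 28), A)) = Mul(Rational(-121, 2604), A))
Add(-12005, Mul(-1, Function('b')(-196))) = Add(-12005, Mul(-1, Mul(Rational(-121, 2604), -196))) = Add(-12005, Mul(-1, Rational(847, 93))) = Add(-12005, Rational(-847, 93)) = Rational(-1117312, 93)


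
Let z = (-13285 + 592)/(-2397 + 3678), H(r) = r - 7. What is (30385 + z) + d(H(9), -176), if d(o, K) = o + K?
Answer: 12895866/427 ≈ 30201.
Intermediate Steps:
H(r) = -7 + r
z = -4231/427 (z = -12693/1281 = -12693*1/1281 = -4231/427 ≈ -9.9087)
d(o, K) = K + o
(30385 + z) + d(H(9), -176) = (30385 - 4231/427) + (-176 + (-7 + 9)) = 12970164/427 + (-176 + 2) = 12970164/427 - 174 = 12895866/427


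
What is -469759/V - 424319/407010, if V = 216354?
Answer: -7861103431/2446062265 ≈ -3.2138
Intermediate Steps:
-469759/V - 424319/407010 = -469759/216354 - 424319/407010 = -7861103431/2446062265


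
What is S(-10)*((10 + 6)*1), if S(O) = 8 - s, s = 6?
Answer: 32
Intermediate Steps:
S(O) = 2 (S(O) = 8 - 1*6 = 8 - 6 = 2)
S(-10)*((10 + 6)*1) = 2*((10 + 6)*1) = 2*(16*1) = 2*16 = 32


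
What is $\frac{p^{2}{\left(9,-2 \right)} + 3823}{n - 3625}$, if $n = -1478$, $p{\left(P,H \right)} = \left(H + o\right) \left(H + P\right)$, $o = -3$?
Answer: $- \frac{5048}{5103} \approx -0.98922$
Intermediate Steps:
$p{\left(P,H \right)} = \left(-3 + H\right) \left(H + P\right)$ ($p{\left(P,H \right)} = \left(H - 3\right) \left(H + P\right) = \left(-3 + H\right) \left(H + P\right)$)
$\frac{p^{2}{\left(9,-2 \right)} + 3823}{n - 3625} = \frac{\left(\left(-2\right)^{2} - -6 - 27 - 18\right)^{2} + 3823}{-1478 - 3625} = \frac{\left(4 + 6 - 27 - 18\right)^{2} + 3823}{-5103} = \left(\left(-35\right)^{2} + 3823\right) \left(- \frac{1}{5103}\right) = \left(1225 + 3823\right) \left(- \frac{1}{5103}\right) = 5048 \left(- \frac{1}{5103}\right) = - \frac{5048}{5103}$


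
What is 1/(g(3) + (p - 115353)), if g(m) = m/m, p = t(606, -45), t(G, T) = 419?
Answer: -1/114933 ≈ -8.7007e-6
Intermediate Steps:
p = 419
g(m) = 1
1/(g(3) + (p - 115353)) = 1/(1 + (419 - 115353)) = 1/(1 - 114934) = 1/(-114933) = -1/114933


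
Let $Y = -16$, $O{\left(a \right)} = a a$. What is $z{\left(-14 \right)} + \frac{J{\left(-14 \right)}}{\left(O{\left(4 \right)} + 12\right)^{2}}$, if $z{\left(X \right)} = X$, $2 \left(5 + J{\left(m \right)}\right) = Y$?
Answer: $- \frac{10989}{784} \approx -14.017$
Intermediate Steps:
$O{\left(a \right)} = a^{2}$
$J{\left(m \right)} = -13$ ($J{\left(m \right)} = -5 + \frac{1}{2} \left(-16\right) = -5 - 8 = -13$)
$z{\left(-14 \right)} + \frac{J{\left(-14 \right)}}{\left(O{\left(4 \right)} + 12\right)^{2}} = -14 - \frac{13}{\left(4^{2} + 12\right)^{2}} = -14 - \frac{13}{\left(16 + 12\right)^{2}} = -14 - \frac{13}{28^{2}} = -14 - \frac{13}{784} = - \frac{10989}{784}$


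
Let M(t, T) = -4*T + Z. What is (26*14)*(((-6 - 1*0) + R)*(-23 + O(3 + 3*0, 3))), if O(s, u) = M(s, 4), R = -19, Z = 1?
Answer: 345800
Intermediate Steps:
M(t, T) = 1 - 4*T (M(t, T) = -4*T + 1 = 1 - 4*T)
O(s, u) = -15 (O(s, u) = 1 - 4*4 = 1 - 16 = -15)
(26*14)*(((-6 - 1*0) + R)*(-23 + O(3 + 3*0, 3))) = (26*14)*(((-6 - 1*0) - 19)*(-23 - 15)) = 364*(((-6 + 0) - 19)*(-38)) = 364*((-6 - 19)*(-38)) = 364*(-25*(-38)) = 364*950 = 345800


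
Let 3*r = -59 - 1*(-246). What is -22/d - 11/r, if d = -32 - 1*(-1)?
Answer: 281/527 ≈ 0.53321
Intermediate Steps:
r = 187/3 (r = (-59 - 1*(-246))/3 = (-59 + 246)/3 = (1/3)*187 = 187/3 ≈ 62.333)
d = -31 (d = -32 + 1 = -31)
-22/d - 11/r = -22/(-31) - 11/187/3 = -22*(-1/31) - 11*3/187 = 22/31 - 3/17 = 281/527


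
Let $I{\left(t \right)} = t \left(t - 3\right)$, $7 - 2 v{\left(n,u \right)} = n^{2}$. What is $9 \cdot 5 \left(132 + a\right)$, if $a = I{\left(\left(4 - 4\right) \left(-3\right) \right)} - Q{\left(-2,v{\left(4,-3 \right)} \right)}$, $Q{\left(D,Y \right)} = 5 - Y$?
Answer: $\frac{11025}{2} \approx 5512.5$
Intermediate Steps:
$v{\left(n,u \right)} = \frac{7}{2} - \frac{n^{2}}{2}$
$I{\left(t \right)} = t \left(-3 + t\right)$
$a = - \frac{19}{2}$ ($a = \left(4 - 4\right) \left(-3\right) \left(-3 + \left(4 - 4\right) \left(-3\right)\right) - \left(5 - \left(\frac{7}{2} - \frac{4^{2}}{2}\right)\right) = 0 \left(-3\right) \left(-3 + 0 \left(-3\right)\right) - \left(5 - \left(\frac{7}{2} - 8\right)\right) = 0 \left(-3 + 0\right) - \left(5 - \left(\frac{7}{2} - 8\right)\right) = 0 \left(-3\right) - \left(5 - - \frac{9}{2}\right) = 0 - \left(5 + \frac{9}{2}\right) = 0 - \frac{19}{2} = - \frac{19}{2} \approx -9.5$)
$9 \cdot 5 \left(132 + a\right) = 9 \cdot 5 \left(132 - \frac{19}{2}\right) = 45 \cdot \frac{245}{2} = \frac{11025}{2}$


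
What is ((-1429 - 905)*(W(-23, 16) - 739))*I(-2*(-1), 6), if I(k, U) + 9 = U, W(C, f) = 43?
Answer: -4873392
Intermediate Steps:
I(k, U) = -9 + U
((-1429 - 905)*(W(-23, 16) - 739))*I(-2*(-1), 6) = ((-1429 - 905)*(43 - 739))*(-9 + 6) = -2334*(-696)*(-3) = 1624464*(-3) = -4873392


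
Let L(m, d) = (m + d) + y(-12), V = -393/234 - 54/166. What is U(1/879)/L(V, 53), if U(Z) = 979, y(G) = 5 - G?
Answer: 6338046/440201 ≈ 14.398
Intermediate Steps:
V = -12979/6474 (V = -393*1/234 - 54*1/166 = -131/78 - 27/83 = -12979/6474 ≈ -2.0048)
L(m, d) = 17 + d + m (L(m, d) = (m + d) + (5 - 1*(-12)) = (d + m) + (5 + 12) = (d + m) + 17 = 17 + d + m)
U(1/879)/L(V, 53) = 979/(17 + 53 - 12979/6474) = 979/(440201/6474) = 979*(6474/440201) = 6338046/440201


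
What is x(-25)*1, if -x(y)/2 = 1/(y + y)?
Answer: 1/25 ≈ 0.040000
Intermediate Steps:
x(y) = -1/y (x(y) = -2/(y + y) = -2*1/(2*y) = -1/y)
x(-25)*1 = -1/(-25)*1 = -1*(-1/25)*1 = (1/25)*1 = 1/25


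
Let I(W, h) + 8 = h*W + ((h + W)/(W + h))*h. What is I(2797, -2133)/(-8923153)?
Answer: 5968142/8923153 ≈ 0.66884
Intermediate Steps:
I(W, h) = -8 + h + W*h (I(W, h) = -8 + (h*W + ((h + W)/(W + h))*h) = -8 + (W*h + ((W + h)/(W + h))*h) = -8 + (W*h + 1*h) = -8 + (W*h + h) = -8 + (h + W*h) = -8 + h + W*h)
I(2797, -2133)/(-8923153) = (-8 - 2133 + 2797*(-2133))/(-8923153) = (-8 - 2133 - 5966001)*(-1/8923153) = -5968142*(-1/8923153) = 5968142/8923153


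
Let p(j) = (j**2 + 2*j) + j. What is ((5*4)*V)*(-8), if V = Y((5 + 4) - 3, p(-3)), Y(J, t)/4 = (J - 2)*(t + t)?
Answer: 0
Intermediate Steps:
p(j) = j**2 + 3*j
Y(J, t) = 8*t*(-2 + J) (Y(J, t) = 4*((J - 2)*(t + t)) = 4*((-2 + J)*(2*t)) = 4*(2*t*(-2 + J)) = 8*t*(-2 + J))
V = 0 (V = 8*(-3*(3 - 3))*(-2 + ((5 + 4) - 3)) = 8*(-3*0)*(-2 + (9 - 3)) = 8*0*(-2 + 6) = 8*0*4 = 0)
((5*4)*V)*(-8) = ((5*4)*0)*(-8) = (20*0)*(-8) = 0*(-8) = 0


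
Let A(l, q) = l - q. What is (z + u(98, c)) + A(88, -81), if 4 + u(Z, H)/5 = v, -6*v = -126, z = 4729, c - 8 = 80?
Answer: 4983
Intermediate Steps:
c = 88 (c = 8 + 80 = 88)
v = 21 (v = -⅙*(-126) = 21)
u(Z, H) = 85 (u(Z, H) = -20 + 5*21 = -20 + 105 = 85)
(z + u(98, c)) + A(88, -81) = (4729 + 85) + (88 - 1*(-81)) = 4814 + (88 + 81) = 4814 + 169 = 4983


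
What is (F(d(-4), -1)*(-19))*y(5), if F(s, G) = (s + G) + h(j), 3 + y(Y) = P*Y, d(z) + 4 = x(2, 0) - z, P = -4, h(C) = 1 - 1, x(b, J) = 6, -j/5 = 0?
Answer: 2185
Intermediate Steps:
j = 0 (j = -5*0 = 0)
h(C) = 0
d(z) = 2 - z (d(z) = -4 + (6 - z) = 2 - z)
y(Y) = -3 - 4*Y
F(s, G) = G + s (F(s, G) = (s + G) + 0 = (G + s) + 0 = G + s)
(F(d(-4), -1)*(-19))*y(5) = ((-1 + (2 - 1*(-4)))*(-19))*(-3 - 4*5) = ((-1 + (2 + 4))*(-19))*(-3 - 20) = ((-1 + 6)*(-19))*(-23) = (5*(-19))*(-23) = -95*(-23) = 2185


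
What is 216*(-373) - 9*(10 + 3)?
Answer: -80685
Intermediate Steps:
216*(-373) - 9*(10 + 3) = -80568 - 9*13 = -80568 - 117 = -80685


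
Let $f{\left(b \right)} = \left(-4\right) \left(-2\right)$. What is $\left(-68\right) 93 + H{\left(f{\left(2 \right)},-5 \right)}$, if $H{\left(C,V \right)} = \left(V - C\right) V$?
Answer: $-6259$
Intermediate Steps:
$f{\left(b \right)} = 8$
$H{\left(C,V \right)} = V \left(V - C\right)$
$\left(-68\right) 93 + H{\left(f{\left(2 \right)},-5 \right)} = \left(-68\right) 93 - 5 \left(-5 - 8\right) = -6324 - 5 \left(-5 - 8\right) = -6324 - -65 = -6324 + 65 = -6259$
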